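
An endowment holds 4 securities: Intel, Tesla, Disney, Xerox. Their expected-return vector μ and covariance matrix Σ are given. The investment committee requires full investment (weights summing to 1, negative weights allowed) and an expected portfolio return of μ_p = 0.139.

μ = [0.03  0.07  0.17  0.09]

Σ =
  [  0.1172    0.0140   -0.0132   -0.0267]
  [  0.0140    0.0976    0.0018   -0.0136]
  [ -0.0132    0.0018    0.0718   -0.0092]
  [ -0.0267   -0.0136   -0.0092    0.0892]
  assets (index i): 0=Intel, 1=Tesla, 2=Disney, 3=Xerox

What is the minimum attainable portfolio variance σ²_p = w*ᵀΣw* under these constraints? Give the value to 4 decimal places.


p=Σ⁻¹μ = [0.8476  0.7770  2.7169  1.6614]
q=Σ⁻¹𝟙 = [13.6518  10.5681  18.5846  18.8252]
a=μᵀp=0.691222  b=𝟙ᵀp=6.002970  c=𝟙ᵀq=61.629728  D=ac−b²=6.564168
λ₁=(c·0.139−b)/D = (61.629728·0.139−6.002970)/6.564168 = 0.390539
λ₂=(a−b·0.139)/D = (0.691222−6.002970·0.139)/6.564168 = -0.021814
w* = 0.390539·p + -0.021814·q:
  w_0 = 0.390539·0.8476 + -0.021814·13.6518 = 0.0332  (Intel)
  w_1 = 0.390539·0.7770 + -0.021814·10.5681 = 0.0729  (Tesla)
  w_2 = 0.390539·2.7169 + -0.021814·18.5846 = 0.6557  (Disney)
  w_3 = 0.390539·1.6614 + -0.021814·18.8252 = 0.2382  (Xerox)
Σw_i=1.0000  μᵀw=0.1390
σ²=wᵀΣw=λ₁·μ_p+λ₂ = 0.390539·0.139 + -0.021814 = 0.032471 ≈ 0.0325

0.0325


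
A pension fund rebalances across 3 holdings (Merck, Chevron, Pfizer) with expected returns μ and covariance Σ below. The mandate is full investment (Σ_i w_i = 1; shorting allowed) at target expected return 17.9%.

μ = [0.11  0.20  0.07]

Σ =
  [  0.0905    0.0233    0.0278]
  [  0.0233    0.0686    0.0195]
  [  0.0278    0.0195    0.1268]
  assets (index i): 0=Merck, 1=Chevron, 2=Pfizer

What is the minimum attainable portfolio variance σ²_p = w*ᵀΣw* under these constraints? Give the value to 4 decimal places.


0.0532

x=Σ⁻¹μ = [0.5042  2.7384  0.0204]
y=Σ⁻¹𝟙 = [6.7862  10.9313  4.7175]
a=μᵀx=0.604569  b=𝟙ᵀx=3.262977  c=𝟙ᵀy=22.435075  D=ac−b²=2.916537
λ₁=(c·0.179−b)/D = (22.435075·0.179−3.262977)/2.916537 = 0.258149
λ₂=(a−b·0.179)/D = (0.604569−3.262977·0.179)/2.916537 = 0.007028
w* = 0.258149·x + 0.007028·y:
  w_0 = 0.258149·0.5042 + 0.007028·6.7862 = 0.1778  (Merck)
  w_1 = 0.258149·2.7384 + 0.007028·10.9313 = 0.7837  (Chevron)
  w_2 = 0.258149·0.0204 + 0.007028·4.7175 = 0.0384  (Pfizer)
Σw_i=1.0000  μᵀw=0.1790
σ²=wᵀΣw=λ₁·μ_p+λ₂ = 0.258149·0.179 + 0.007028 = 0.053236 ≈ 0.0532


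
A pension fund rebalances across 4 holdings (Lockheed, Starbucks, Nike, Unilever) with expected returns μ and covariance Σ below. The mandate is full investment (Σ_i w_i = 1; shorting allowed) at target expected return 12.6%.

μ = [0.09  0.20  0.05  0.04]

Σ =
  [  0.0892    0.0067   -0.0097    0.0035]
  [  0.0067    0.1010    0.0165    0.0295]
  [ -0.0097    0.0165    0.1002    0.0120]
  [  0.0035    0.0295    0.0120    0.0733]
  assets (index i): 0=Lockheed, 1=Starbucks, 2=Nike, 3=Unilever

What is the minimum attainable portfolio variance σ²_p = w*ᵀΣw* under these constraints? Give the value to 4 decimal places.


0.0367

x=Σ⁻¹μ = [0.9073  1.9698  0.3032  -0.3400]
y=Σ⁻¹𝟙 = [11.4630  4.8272  9.1384  9.6564]
a=μᵀx=0.477176  b=𝟙ᵀx=2.840294  c=𝟙ᵀy=35.085054  D=ac−b²=8.674473
λ₁=(c·0.126−b)/D = (35.085054·0.126−2.840294)/8.674473 = 0.182192
λ₂=(a−b·0.126)/D = (0.477176−2.840294·0.126)/8.674473 = 0.013753
w* = 0.182192·x + 0.013753·y:
  w_0 = 0.182192·0.9073 + 0.013753·11.4630 = 0.3230  (Lockheed)
  w_1 = 0.182192·1.9698 + 0.013753·4.8272 = 0.4253  (Starbucks)
  w_2 = 0.182192·0.3032 + 0.013753·9.1384 = 0.1809  (Nike)
  w_3 = 0.182192·-0.3400 + 0.013753·9.6564 = 0.0709  (Unilever)
Σw_i=1.0000  μᵀw=0.1260
σ²=wᵀΣw=λ₁·μ_p+λ₂ = 0.182192·0.126 + 0.013753 = 0.036709 ≈ 0.0367


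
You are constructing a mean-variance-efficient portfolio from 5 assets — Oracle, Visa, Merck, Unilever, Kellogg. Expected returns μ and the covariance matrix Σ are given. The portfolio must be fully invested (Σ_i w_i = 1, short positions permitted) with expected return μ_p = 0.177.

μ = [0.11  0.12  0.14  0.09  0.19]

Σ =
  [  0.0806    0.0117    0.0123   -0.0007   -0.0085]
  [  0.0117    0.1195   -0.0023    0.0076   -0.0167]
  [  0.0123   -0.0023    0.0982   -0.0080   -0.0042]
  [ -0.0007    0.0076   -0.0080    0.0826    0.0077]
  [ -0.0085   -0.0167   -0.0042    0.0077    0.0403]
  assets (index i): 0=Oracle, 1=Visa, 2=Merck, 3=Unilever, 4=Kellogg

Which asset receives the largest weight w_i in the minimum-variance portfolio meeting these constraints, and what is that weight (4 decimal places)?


Kellogg (0.7425)

u=Σ⁻¹μ = [1.4982  1.6588  1.5697  0.5634  5.7740]
v=Σ⁻¹𝟙 = [12.5081  11.1558  10.9817  9.3190  31.4389]
a=μᵀu=1.731382  b=𝟙ᵀu=11.064130  c=𝟙ᵀv=75.403519  D=ac−b²=8.137307
λ₁=(c·0.177−b)/D = (75.403519·0.177−11.064130)/8.137307 = 0.280473
λ₂=(a−b·0.177)/D = (1.731382−11.064130·0.177)/8.137307 = -0.027892
w* = 0.280473·u + -0.027892·v:
  w_0 = 0.280473·1.4982 + -0.027892·12.5081 = 0.0713  (Oracle)
  w_1 = 0.280473·1.6588 + -0.027892·11.1558 = 0.1541  (Visa)
  w_2 = 0.280473·1.5697 + -0.027892·10.9817 = 0.1340  (Merck)
  w_3 = 0.280473·0.5634 + -0.027892·9.3190 = -0.1019  (Unilever)
  w_4 = 0.280473·5.7740 + -0.027892·31.4389 = 0.7425  (Kellogg)
Σw_i=1.0000  μᵀw=0.1770
σ²=wᵀΣw=λ₁·μ_p+λ₂ = 0.280473·0.177 + -0.027892 = 0.021751 ≈ 0.0218


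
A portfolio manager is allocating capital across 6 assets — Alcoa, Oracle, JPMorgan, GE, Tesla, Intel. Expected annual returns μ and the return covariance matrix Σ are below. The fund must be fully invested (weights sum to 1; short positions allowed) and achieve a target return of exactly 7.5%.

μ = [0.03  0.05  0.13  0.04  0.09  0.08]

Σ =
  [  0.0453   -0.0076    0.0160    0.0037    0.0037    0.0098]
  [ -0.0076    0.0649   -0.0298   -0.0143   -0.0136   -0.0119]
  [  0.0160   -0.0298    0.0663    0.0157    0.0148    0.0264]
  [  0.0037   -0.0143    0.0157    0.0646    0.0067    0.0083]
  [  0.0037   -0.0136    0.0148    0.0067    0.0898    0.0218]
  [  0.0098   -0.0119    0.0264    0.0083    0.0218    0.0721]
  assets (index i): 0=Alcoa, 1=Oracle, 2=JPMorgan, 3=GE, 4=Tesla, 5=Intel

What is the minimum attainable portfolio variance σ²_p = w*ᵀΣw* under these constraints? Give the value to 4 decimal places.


x=Σ⁻¹μ = [-0.0320  2.2692  2.6220  0.3698  0.8305  0.2347]
y=Σ⁻¹𝟙 = [18.1527  31.8219  16.8242  15.6374  9.8826  5.7059]
a=μᵀx=0.561674  b=𝟙ᵀx=6.294218  c=𝟙ᵀy=98.024625  D=ac−b²=15.440661
λ₁=(c·0.075−b)/D = (98.024625·0.075−6.294218)/15.440661 = 0.068496
λ₂=(a−b·0.075)/D = (0.561674−6.294218·0.075)/15.440661 = 0.005803
w* = 0.068496·x + 0.005803·y:
  w_0 = 0.068496·-0.0320 + 0.005803·18.1527 = 0.1032  (Alcoa)
  w_1 = 0.068496·2.2692 + 0.005803·31.8219 = 0.3401  (Oracle)
  w_2 = 0.068496·2.6220 + 0.005803·16.8242 = 0.2772  (JPMorgan)
  w_3 = 0.068496·0.3698 + 0.005803·15.6374 = 0.1161  (GE)
  w_4 = 0.068496·0.8305 + 0.005803·9.8826 = 0.1142  (Tesla)
  w_5 = 0.068496·0.2347 + 0.005803·5.7059 = 0.0492  (Intel)
Σw_i=1.0000  μᵀw=0.0750
σ²=wᵀΣw=λ₁·μ_p+λ₂ = 0.068496·0.075 + 0.005803 = 0.010941 ≈ 0.0109

0.0109


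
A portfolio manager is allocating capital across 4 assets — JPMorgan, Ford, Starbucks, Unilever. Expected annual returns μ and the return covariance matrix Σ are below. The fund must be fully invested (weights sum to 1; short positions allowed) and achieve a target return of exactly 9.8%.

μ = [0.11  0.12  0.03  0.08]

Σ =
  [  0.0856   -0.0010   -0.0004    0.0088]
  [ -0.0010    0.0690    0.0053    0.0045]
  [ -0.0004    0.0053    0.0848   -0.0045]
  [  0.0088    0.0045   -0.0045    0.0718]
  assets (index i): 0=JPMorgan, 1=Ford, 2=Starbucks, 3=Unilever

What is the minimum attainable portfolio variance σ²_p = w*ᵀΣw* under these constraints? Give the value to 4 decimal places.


p=Σ⁻¹μ = [1.2157  1.6763  0.3014  0.8790]
q=Σ⁻¹𝟙 = [10.5976  12.9290  11.7004  12.5517]
a=μᵀp=0.414241  b=𝟙ᵀp=4.072368  c=𝟙ᵀq=47.778772  D=ac−b²=3.207739
λ₁=(c·0.098−b)/D = (47.778772·0.098−4.072368)/3.207739 = 0.190150
λ₂=(a−b·0.098)/D = (0.414241−4.072368·0.098)/3.207739 = 0.004723
w* = 0.190150·p + 0.004723·q:
  w_0 = 0.190150·1.2157 + 0.004723·10.5976 = 0.2812  (JPMorgan)
  w_1 = 0.190150·1.6763 + 0.004723·12.9290 = 0.3798  (Ford)
  w_2 = 0.190150·0.3014 + 0.004723·11.7004 = 0.1126  (Starbucks)
  w_3 = 0.190150·0.8790 + 0.004723·12.5517 = 0.2264  (Unilever)
Σw_i=1.0000  μᵀw=0.0980
σ²=wᵀΣw=λ₁·μ_p+λ₂ = 0.190150·0.098 + 0.004723 = 0.023357 ≈ 0.0234

0.0234


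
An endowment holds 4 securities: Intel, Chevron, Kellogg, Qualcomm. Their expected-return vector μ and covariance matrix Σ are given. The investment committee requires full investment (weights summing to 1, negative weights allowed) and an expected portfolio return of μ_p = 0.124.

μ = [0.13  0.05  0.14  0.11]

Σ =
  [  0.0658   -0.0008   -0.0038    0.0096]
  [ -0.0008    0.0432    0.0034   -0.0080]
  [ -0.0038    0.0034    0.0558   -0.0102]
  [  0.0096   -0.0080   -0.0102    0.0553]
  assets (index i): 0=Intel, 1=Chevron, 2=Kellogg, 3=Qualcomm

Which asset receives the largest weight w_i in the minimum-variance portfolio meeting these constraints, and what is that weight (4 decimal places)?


g=Σ⁻¹μ = [1.8110  1.4055  2.9908  2.4297]
h=Σ⁻¹𝟙 = [13.3280  26.0537  21.5391  23.5114]
a=μᵀg=0.991688  b=𝟙ᵀg=8.637047  c=𝟙ᵀh=84.432162  D=ac−b²=9.131828
λ₁=(c·0.124−b)/D = (84.432162·0.124−8.637047)/9.131828 = 0.200676
λ₂=(a−b·0.124)/D = (0.991688−8.637047·0.124)/9.131828 = -0.008684
w* = 0.200676·g + -0.008684·h:
  w_0 = 0.200676·1.8110 + -0.008684·13.3280 = 0.2477  (Intel)
  w_1 = 0.200676·1.4055 + -0.008684·26.0537 = 0.0558  (Chevron)
  w_2 = 0.200676·2.9908 + -0.008684·21.5391 = 0.4131  (Kellogg)
  w_3 = 0.200676·2.4297 + -0.008684·23.5114 = 0.2834  (Qualcomm)
Σw_i=1.0000  μᵀw=0.1240
σ²=wᵀΣw=λ₁·μ_p+λ₂ = 0.200676·0.124 + -0.008684 = 0.016199 ≈ 0.0162

Kellogg (0.4131)


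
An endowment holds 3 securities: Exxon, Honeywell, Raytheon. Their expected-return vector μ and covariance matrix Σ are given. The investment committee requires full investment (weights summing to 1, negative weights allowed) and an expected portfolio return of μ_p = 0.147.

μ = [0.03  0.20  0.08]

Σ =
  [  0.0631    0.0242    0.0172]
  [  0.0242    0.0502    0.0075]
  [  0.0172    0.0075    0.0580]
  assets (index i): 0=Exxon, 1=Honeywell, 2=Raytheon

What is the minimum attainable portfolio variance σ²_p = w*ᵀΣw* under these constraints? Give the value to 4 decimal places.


g=Σ⁻¹μ = [-1.6266  4.5785  1.2696]
h=Σ⁻¹𝟙 = [6.5321  14.7702  13.3943]
a=μᵀg=0.968475  b=𝟙ᵀg=4.221552  c=𝟙ᵀh=34.696679  D=ac−b²=15.781346
λ₁=(c·0.147−b)/D = (34.696679·0.147−4.221552)/15.781346 = 0.055690
λ₂=(a−b·0.147)/D = (0.968475−4.221552·0.147)/15.781346 = 0.022045
w* = 0.055690·g + 0.022045·h:
  w_0 = 0.055690·-1.6266 + 0.022045·6.5321 = 0.0534  (Exxon)
  w_1 = 0.055690·4.5785 + 0.022045·14.7702 = 0.5806  (Honeywell)
  w_2 = 0.055690·1.2696 + 0.022045·13.3943 = 0.3660  (Raytheon)
Σw_i=1.0000  μᵀw=0.1470
σ²=wᵀΣw=λ₁·μ_p+λ₂ = 0.055690·0.147 + 0.022045 = 0.030232 ≈ 0.0302

0.0302


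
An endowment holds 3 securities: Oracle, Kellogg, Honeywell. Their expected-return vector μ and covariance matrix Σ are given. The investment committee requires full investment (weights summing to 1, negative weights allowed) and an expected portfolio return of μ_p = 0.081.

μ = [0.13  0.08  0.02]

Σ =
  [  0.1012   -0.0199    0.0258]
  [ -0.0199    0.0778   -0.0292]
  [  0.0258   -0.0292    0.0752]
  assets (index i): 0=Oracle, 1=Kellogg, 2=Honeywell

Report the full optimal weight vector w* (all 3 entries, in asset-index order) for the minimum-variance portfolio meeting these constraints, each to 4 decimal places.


x=Σ⁻¹μ = [1.4986  1.5434  0.3511]
y=Σ⁻¹𝟙 = [9.4998  22.3012  18.6981]
a=μᵀx=0.325304  b=𝟙ᵀx=3.393033  c=𝟙ᵀy=50.499125  D=ac−b²=4.914901
λ₁=(c·0.081−b)/D = (50.499125·0.081−3.393033)/4.914901 = 0.141894
λ₂=(a−b·0.081)/D = (0.325304−3.393033·0.081)/4.914901 = 0.010268
w* = 0.141894·x + 0.010268·y:
  w_0 = 0.141894·1.4986 + 0.010268·9.4998 = 0.3102  (Oracle)
  w_1 = 0.141894·1.5434 + 0.010268·22.3012 = 0.4480  (Kellogg)
  w_2 = 0.141894·0.3511 + 0.010268·18.6981 = 0.2418  (Honeywell)
Σw_i=1.0000  μᵀw=0.0810
σ²=wᵀΣw=λ₁·μ_p+λ₂ = 0.141894·0.081 + 0.010268 = 0.021762 ≈ 0.0218

0.3102  0.4480  0.2418


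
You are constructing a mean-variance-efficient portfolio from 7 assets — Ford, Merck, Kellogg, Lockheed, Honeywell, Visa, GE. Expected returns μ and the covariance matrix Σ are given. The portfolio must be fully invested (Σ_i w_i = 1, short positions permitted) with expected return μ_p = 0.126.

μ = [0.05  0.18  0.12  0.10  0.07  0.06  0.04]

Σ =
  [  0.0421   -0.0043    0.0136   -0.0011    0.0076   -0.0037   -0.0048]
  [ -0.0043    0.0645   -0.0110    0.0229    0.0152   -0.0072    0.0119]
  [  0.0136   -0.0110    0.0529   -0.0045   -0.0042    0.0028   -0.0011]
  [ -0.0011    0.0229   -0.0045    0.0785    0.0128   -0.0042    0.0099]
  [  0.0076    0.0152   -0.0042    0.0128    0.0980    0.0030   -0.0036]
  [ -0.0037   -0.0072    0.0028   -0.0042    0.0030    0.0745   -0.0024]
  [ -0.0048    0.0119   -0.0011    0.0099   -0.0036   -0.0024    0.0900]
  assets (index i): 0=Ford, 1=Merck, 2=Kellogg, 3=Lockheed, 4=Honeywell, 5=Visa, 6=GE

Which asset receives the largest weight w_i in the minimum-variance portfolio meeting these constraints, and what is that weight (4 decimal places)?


p=Σ⁻¹μ = [0.7060  3.1810  2.7532  0.5316  0.1847  1.0693  0.0726]
q=Σ⁻¹𝟙 = [21.5595  15.5308  17.1026  8.1326  5.6807  15.9092  10.1734]
a=μᵀp=1.071406  b=𝟙ᵀp=8.498229  c=𝟙ᵀq=94.088811  D=ac−b²=28.587456
λ₁=(c·0.126−b)/D = (94.088811·0.126−8.498229)/28.587456 = 0.117428
λ₂=(a−b·0.126)/D = (1.071406−8.498229·0.126)/28.587456 = 0.000022
w* = 0.117428·p + 0.000022·q:
  w_0 = 0.117428·0.7060 + 0.000022·21.5595 = 0.0834  (Ford)
  w_1 = 0.117428·3.1810 + 0.000022·15.5308 = 0.3739  (Merck)
  w_2 = 0.117428·2.7532 + 0.000022·17.1026 = 0.3237  (Kellogg)
  w_3 = 0.117428·0.5316 + 0.000022·8.1326 = 0.0626  (Lockheed)
  w_4 = 0.117428·0.1847 + 0.000022·5.6807 = 0.0218  (Honeywell)
  w_5 = 0.117428·1.0693 + 0.000022·15.9092 = 0.1259  (Visa)
  w_6 = 0.117428·0.0726 + 0.000022·10.1734 = 0.0087  (GE)
Σw_i=1.0000  μᵀw=0.1260
σ²=wᵀΣw=λ₁·μ_p+λ₂ = 0.117428·0.126 + 0.000022 = 0.014818 ≈ 0.0148

Merck (0.3739)


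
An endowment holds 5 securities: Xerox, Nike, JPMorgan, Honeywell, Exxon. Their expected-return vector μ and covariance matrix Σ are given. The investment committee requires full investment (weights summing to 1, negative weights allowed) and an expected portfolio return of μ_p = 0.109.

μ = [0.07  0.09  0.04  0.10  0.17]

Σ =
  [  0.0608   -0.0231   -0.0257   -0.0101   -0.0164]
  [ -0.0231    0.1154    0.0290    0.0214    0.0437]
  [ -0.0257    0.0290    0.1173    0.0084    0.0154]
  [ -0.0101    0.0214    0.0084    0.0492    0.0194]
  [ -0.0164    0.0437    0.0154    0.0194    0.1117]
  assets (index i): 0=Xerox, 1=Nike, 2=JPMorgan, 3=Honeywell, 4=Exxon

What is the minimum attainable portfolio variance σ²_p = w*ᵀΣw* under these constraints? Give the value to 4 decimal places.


0.0206

x=Σ⁻¹μ = [2.0866  0.2477  0.4326  1.7392  1.3697]
y=Σ⁻¹𝟙 = [28.1237  5.6432  11.1190  19.3903  5.9733]
a=μᵀx=0.592428  b=𝟙ᵀx=5.875795  c=𝟙ᵀy=70.249464  D=ac−b²=7.092763
λ₁=(c·0.109−b)/D = (70.249464·0.109−5.875795)/7.092763 = 0.251157
λ₂=(a−b·0.109)/D = (0.592428−5.875795·0.109)/7.092763 = -0.006772
w* = 0.251157·x + -0.006772·y:
  w_0 = 0.251157·2.0866 + -0.006772·28.1237 = 0.3336  (Xerox)
  w_1 = 0.251157·0.2477 + -0.006772·5.6432 = 0.0240  (Nike)
  w_2 = 0.251157·0.4326 + -0.006772·11.1190 = 0.0333  (JPMorgan)
  w_3 = 0.251157·1.7392 + -0.006772·19.3903 = 0.3055  (Honeywell)
  w_4 = 0.251157·1.3697 + -0.006772·5.9733 = 0.3036  (Exxon)
Σw_i=1.0000  μᵀw=0.1090
σ²=wᵀΣw=λ₁·μ_p+λ₂ = 0.251157·0.109 + -0.006772 = 0.020604 ≈ 0.0206


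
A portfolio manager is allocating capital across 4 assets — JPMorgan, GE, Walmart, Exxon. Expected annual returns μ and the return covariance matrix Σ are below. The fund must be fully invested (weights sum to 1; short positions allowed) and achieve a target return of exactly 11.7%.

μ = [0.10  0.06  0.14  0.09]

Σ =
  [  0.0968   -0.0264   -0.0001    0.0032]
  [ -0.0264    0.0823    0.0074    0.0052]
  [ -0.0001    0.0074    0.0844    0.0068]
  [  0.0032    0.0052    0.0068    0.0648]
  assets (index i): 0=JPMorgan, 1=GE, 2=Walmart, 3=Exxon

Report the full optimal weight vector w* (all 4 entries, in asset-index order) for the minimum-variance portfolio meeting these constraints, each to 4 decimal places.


0.2438  0.0370  0.5135  0.2057

x=Σ⁻¹μ = [1.2512  0.9271  1.4906  1.0963]
y=Σ⁻¹𝟙 = [14.0161  14.9969  9.5401  12.5354]
a=μᵀx=0.488101  b=𝟙ᵀx=4.765221  c=𝟙ᵀy=51.088465  D=ac−b²=2.228991
λ₁=(c·0.117−b)/D = (51.088465·0.117−4.765221)/2.228991 = 0.543802
λ₂=(a−b·0.117)/D = (0.488101−4.765221·0.117)/2.228991 = -0.031149
w* = 0.543802·x + -0.031149·y:
  w_0 = 0.543802·1.2512 + -0.031149·14.0161 = 0.2438  (JPMorgan)
  w_1 = 0.543802·0.9271 + -0.031149·14.9969 = 0.0370  (GE)
  w_2 = 0.543802·1.4906 + -0.031149·9.5401 = 0.5135  (Walmart)
  w_3 = 0.543802·1.0963 + -0.031149·12.5354 = 0.2057  (Exxon)
Σw_i=1.0000  μᵀw=0.1170
σ²=wᵀΣw=λ₁·μ_p+λ₂ = 0.543802·0.117 + -0.031149 = 0.032476 ≈ 0.0325


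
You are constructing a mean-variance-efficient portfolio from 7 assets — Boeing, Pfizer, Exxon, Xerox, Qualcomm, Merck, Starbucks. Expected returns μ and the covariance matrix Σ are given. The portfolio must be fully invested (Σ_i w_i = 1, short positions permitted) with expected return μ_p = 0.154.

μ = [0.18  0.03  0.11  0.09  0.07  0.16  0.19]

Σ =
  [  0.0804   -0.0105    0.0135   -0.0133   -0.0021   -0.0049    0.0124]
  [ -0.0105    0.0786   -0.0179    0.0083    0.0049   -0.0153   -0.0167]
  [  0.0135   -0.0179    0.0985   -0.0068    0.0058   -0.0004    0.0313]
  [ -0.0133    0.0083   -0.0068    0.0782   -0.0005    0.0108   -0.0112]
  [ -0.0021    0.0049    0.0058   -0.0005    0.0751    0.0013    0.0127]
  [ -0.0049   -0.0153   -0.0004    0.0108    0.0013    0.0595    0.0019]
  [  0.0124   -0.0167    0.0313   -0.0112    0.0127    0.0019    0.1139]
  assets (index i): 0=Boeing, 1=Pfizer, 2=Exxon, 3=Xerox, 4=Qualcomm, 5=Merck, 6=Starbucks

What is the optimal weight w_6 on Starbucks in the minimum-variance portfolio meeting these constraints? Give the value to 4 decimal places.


x=Σ⁻¹μ = [2.5189  1.6003  0.6660  1.2619  0.5563  3.0248  1.4571]
y=Σ⁻¹𝟙 = [15.9798  20.7151  9.8043  12.3683  10.1719  20.8208  7.1176]
a=μᵀx=1.487984  b=𝟙ᵀx=11.085158  c=𝟙ᵀy=96.977957  D=ac−b²=21.420924
λ₁=(c·0.154−b)/D = (96.977957·0.154−11.085158)/21.420924 = 0.179705
λ₂=(a−b·0.154)/D = (1.487984−11.085158·0.154)/21.420924 = -0.010230
w* = 0.179705·x + -0.010230·y:
  w_0 = 0.179705·2.5189 + -0.010230·15.9798 = 0.2892  (Boeing)
  w_1 = 0.179705·1.6003 + -0.010230·20.7151 = 0.0757  (Pfizer)
  w_2 = 0.179705·0.6660 + -0.010230·9.8043 = 0.0194  (Exxon)
  w_3 = 0.179705·1.2619 + -0.010230·12.3683 = 0.1002  (Xerox)
  w_4 = 0.179705·0.5563 + -0.010230·10.1719 = -0.0041  (Qualcomm)
  w_5 = 0.179705·3.0248 + -0.010230·20.8208 = 0.3306  (Merck)
  w_6 = 0.179705·1.4571 + -0.010230·7.1176 = 0.1890  (Starbucks)
Σw_i=1.0000  μᵀw=0.1540
σ²=wᵀΣw=λ₁·μ_p+λ₂ = 0.179705·0.154 + -0.010230 = 0.017445 ≈ 0.0174

0.1890


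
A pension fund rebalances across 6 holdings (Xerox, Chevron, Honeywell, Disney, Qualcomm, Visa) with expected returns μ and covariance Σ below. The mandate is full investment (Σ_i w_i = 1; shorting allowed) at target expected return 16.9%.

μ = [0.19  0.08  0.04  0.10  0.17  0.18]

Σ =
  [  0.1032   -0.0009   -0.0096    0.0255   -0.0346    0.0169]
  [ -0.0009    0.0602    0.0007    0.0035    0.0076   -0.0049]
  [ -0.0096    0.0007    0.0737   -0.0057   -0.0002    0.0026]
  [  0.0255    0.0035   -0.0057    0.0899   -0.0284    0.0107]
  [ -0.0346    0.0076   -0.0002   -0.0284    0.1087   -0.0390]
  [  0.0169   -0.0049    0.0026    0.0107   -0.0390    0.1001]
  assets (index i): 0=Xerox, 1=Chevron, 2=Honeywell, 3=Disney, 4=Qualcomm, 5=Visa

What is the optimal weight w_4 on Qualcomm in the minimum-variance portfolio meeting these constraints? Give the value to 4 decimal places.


u=Σ⁻¹μ = [2.3667  1.0532  0.8532  1.2515  3.5300  2.6696]
v=Σ⁻¹𝟙 = [12.6859  14.4460  15.6028  12.7950  20.9631  14.9498]
a=μᵀu=1.773845  b=𝟙ᵀu=11.724308  c=𝟙ᵀv=91.442625  D=ac−b²=24.745626
λ₁=(c·0.169−b)/D = (91.442625·0.169−11.724308)/24.745626 = 0.150713
λ₂=(a−b·0.169)/D = (1.773845−11.724308·0.169)/24.745626 = -0.008388
w* = 0.150713·u + -0.008388·v:
  w_0 = 0.150713·2.3667 + -0.008388·12.6859 = 0.2503  (Xerox)
  w_1 = 0.150713·1.0532 + -0.008388·14.4460 = 0.0376  (Chevron)
  w_2 = 0.150713·0.8532 + -0.008388·15.6028 = -0.0023  (Honeywell)
  w_3 = 0.150713·1.2515 + -0.008388·12.7950 = 0.0813  (Disney)
  w_4 = 0.150713·3.5300 + -0.008388·20.9631 = 0.3562  (Qualcomm)
  w_5 = 0.150713·2.6696 + -0.008388·14.9498 = 0.2769  (Visa)
Σw_i=1.0000  μᵀw=0.1690
σ²=wᵀΣw=λ₁·μ_p+λ₂ = 0.150713·0.169 + -0.008388 = 0.017083 ≈ 0.0171

0.3562


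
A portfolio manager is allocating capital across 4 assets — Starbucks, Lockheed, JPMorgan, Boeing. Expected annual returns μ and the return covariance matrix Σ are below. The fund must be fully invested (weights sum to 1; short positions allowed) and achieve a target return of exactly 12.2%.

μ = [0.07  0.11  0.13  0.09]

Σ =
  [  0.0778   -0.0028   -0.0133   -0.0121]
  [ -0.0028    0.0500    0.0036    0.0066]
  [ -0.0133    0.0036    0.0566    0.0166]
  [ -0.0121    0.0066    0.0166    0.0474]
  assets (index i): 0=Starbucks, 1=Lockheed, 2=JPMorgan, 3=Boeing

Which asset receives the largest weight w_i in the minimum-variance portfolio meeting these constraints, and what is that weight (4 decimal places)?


p=Σ⁻¹μ = [1.5362  1.9640  2.1634  1.2598]
q=Σ⁻¹𝟙 = [18.9723  17.5555  15.7345  17.9853]
a=μᵀp=0.718193  b=𝟙ᵀp=6.923341  c=𝟙ᵀq=70.247728  D=ac−b²=2.518749
λ₁=(c·0.122−b)/D = (70.247728·0.122−6.923341)/2.518749 = 0.653849
λ₂=(a−b·0.122)/D = (0.718193−6.923341·0.122)/2.518749 = -0.050205
w* = 0.653849·p + -0.050205·q:
  w_0 = 0.653849·1.5362 + -0.050205·18.9723 = 0.0519  (Starbucks)
  w_1 = 0.653849·1.9640 + -0.050205·17.5555 = 0.4028  (Lockheed)
  w_2 = 0.653849·2.1634 + -0.050205·15.7345 = 0.6246  (JPMorgan)
  w_3 = 0.653849·1.2598 + -0.050205·17.9853 = -0.0793  (Boeing)
Σw_i=1.0000  μᵀw=0.1220
σ²=wᵀΣw=λ₁·μ_p+λ₂ = 0.653849·0.122 + -0.050205 = 0.029564 ≈ 0.0296

JPMorgan (0.6246)


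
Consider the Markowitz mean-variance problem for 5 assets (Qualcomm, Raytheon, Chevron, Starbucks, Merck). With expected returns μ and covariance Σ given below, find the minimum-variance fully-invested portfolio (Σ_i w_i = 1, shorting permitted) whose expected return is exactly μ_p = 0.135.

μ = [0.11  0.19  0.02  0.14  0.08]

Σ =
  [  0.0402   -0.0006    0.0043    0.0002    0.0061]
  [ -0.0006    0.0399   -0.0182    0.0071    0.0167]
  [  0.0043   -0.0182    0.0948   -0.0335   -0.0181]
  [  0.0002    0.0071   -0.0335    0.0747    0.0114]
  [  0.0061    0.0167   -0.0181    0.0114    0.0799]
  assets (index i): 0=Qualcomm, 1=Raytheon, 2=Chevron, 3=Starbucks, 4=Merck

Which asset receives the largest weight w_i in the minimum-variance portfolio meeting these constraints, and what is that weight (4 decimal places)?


x=Σ⁻¹μ = [2.6379  5.3444  1.8639  2.2275  -0.2128]
y=Σ⁻¹𝟙 = [21.5910  29.6291  23.7152  20.0516  7.1858]
a=μᵀx=1.637718  b=𝟙ᵀx=11.860938  c=𝟙ᵀy=102.172745  D=ac−b²=26.648297
λ₁=(c·0.135−b)/D = (102.172745·0.135−11.860938)/26.648297 = 0.072514
λ₂=(a−b·0.135)/D = (1.637718−11.860938·0.135)/26.648297 = 0.001369
w* = 0.072514·x + 0.001369·y:
  w_0 = 0.072514·2.6379 + 0.001369·21.5910 = 0.2209  (Qualcomm)
  w_1 = 0.072514·5.3444 + 0.001369·29.6291 = 0.4281  (Raytheon)
  w_2 = 0.072514·1.8639 + 0.001369·23.7152 = 0.1676  (Chevron)
  w_3 = 0.072514·2.2275 + 0.001369·20.0516 = 0.1890  (Starbucks)
  w_4 = 0.072514·-0.2128 + 0.001369·7.1858 = -0.0056  (Merck)
Σw_i=1.0000  μᵀw=0.1350
σ²=wᵀΣw=λ₁·μ_p+λ₂ = 0.072514·0.135 + 0.001369 = 0.011159 ≈ 0.0112

Raytheon (0.4281)


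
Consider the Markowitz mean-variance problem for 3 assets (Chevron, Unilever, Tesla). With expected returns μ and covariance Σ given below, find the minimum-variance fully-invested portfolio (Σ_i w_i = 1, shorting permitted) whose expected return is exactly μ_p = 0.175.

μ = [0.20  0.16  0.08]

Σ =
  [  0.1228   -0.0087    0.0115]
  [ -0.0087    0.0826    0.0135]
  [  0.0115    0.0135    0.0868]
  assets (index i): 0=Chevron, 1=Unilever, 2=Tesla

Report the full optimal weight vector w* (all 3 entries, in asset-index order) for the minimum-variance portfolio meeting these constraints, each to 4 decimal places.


0.4485  0.5147  0.0368

x=Σ⁻¹μ = [1.7399  2.0597  0.3708]
y=Σ⁻¹𝟙 = [8.1523  11.5524  8.6439]
a=μᵀx=0.707188  b=𝟙ᵀx=4.170362  c=𝟙ᵀy=28.348642  D=ac−b²=2.655905
λ₁=(c·0.175−b)/D = (28.348642·0.175−4.170362)/2.655905 = 0.297695
λ₂=(a−b·0.175)/D = (0.707188−4.170362·0.175)/2.655905 = -0.008519
w* = 0.297695·x + -0.008519·y:
  w_0 = 0.297695·1.7399 + -0.008519·8.1523 = 0.4485  (Chevron)
  w_1 = 0.297695·2.0597 + -0.008519·11.5524 = 0.5147  (Unilever)
  w_2 = 0.297695·0.3708 + -0.008519·8.6439 = 0.0368  (Tesla)
Σw_i=1.0000  μᵀw=0.1750
σ²=wᵀΣw=λ₁·μ_p+λ₂ = 0.297695·0.175 + -0.008519 = 0.043578 ≈ 0.0436


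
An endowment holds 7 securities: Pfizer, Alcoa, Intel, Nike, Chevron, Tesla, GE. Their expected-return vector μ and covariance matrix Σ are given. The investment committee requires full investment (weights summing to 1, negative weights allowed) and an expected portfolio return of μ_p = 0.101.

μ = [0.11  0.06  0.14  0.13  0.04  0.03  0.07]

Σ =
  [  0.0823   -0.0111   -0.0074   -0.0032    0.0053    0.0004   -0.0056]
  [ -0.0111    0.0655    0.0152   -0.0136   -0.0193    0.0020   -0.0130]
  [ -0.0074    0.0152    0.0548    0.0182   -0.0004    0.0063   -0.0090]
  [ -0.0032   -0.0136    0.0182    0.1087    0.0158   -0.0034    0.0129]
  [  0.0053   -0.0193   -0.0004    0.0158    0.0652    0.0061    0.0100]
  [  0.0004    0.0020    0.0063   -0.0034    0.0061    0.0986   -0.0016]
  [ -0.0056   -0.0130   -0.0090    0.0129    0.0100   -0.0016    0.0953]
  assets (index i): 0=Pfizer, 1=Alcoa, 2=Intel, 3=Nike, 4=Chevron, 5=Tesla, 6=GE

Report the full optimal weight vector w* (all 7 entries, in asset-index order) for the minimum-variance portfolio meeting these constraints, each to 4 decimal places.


x=Σ⁻¹μ = [1.7822  1.1818  2.3606  0.8119  0.4594  0.1391  1.0676]
y=Σ⁻¹𝟙 = [16.5921  23.7664  13.0511  6.7188  16.6518  8.1780  13.4232]
a=μᵀx=0.800273  b=𝟙ᵀx=7.802745  c=𝟙ᵀy=98.381396  D=ac−b²=17.849092
λ₁=(c·0.101−b)/D = (98.381396·0.101−7.802745)/17.849092 = 0.119545
λ₂=(a−b·0.101)/D = (0.800273−7.802745·0.101)/17.849092 = 0.000683
w* = 0.119545·x + 0.000683·y:
  w_0 = 0.119545·1.7822 + 0.000683·16.5921 = 0.2244  (Pfizer)
  w_1 = 0.119545·1.1818 + 0.000683·23.7664 = 0.1575  (Alcoa)
  w_2 = 0.119545·2.3606 + 0.000683·13.0511 = 0.2911  (Intel)
  w_3 = 0.119545·0.8119 + 0.000683·6.7188 = 0.1016  (Nike)
  w_4 = 0.119545·0.4594 + 0.000683·16.6518 = 0.0663  (Chevron)
  w_5 = 0.119545·0.1391 + 0.000683·8.1780 = 0.0222  (Tesla)
  w_6 = 0.119545·1.0676 + 0.000683·13.4232 = 0.1368  (GE)
Σw_i=1.0000  μᵀw=0.1010
σ²=wᵀΣw=λ₁·μ_p+λ₂ = 0.119545·0.101 + 0.000683 = 0.012757 ≈ 0.0128

0.2244  0.1575  0.2911  0.1016  0.0663  0.0222  0.1368


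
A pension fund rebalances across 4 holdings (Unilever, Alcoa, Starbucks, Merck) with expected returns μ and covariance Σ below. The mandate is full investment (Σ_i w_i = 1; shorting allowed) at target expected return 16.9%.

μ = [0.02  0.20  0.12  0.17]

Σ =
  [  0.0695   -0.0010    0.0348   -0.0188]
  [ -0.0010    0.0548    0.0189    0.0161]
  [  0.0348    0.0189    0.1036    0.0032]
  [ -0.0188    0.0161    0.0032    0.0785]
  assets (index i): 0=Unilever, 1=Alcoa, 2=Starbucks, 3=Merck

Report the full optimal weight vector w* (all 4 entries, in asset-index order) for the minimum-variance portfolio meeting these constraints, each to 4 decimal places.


x=Σ⁻¹μ = [0.6114  3.0506  0.3447  1.6723]
y=Σ⁻¹𝟙 = [18.1615  14.2457  0.5161  14.1456]
a=μᵀx=0.948007  b=𝟙ᵀx=5.679049  c=𝟙ᵀy=47.068845  D=ac−b²=12.369980
λ₁=(c·0.169−b)/D = (47.068845·0.169−5.679049)/12.369980 = 0.183960
λ₂=(a−b·0.169)/D = (0.948007−5.679049·0.169)/12.369980 = -0.000950
w* = 0.183960·x + -0.000950·y:
  w_0 = 0.183960·0.6114 + -0.000950·18.1615 = 0.0952  (Unilever)
  w_1 = 0.183960·3.0506 + -0.000950·14.2457 = 0.5476  (Alcoa)
  w_2 = 0.183960·0.3447 + -0.000950·0.5161 = 0.0629  (Starbucks)
  w_3 = 0.183960·1.6723 + -0.000950·14.1456 = 0.2942  (Merck)
Σw_i=1.0000  μᵀw=0.1690
σ²=wᵀΣw=λ₁·μ_p+λ₂ = 0.183960·0.169 + -0.000950 = 0.030139 ≈ 0.0301

0.0952  0.5476  0.0629  0.2942


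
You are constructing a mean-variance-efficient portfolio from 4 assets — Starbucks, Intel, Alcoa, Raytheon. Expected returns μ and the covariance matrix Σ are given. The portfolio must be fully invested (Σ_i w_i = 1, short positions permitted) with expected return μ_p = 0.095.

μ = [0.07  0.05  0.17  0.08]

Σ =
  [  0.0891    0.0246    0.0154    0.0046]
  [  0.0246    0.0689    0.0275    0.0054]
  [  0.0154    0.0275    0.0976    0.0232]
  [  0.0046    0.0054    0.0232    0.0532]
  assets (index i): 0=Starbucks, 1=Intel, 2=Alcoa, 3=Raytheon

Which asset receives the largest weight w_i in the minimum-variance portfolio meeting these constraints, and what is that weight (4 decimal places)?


p=Σ⁻¹μ = [0.5178  -0.1220  1.5002  0.8171]
q=Σ⁻¹𝟙 = [7.2926  9.6278  2.5621  16.0719]
a=μᵀp=0.350559  b=𝟙ᵀp=2.713179  c=𝟙ᵀq=35.554365  D=ac−b²=5.102556
λ₁=(c·0.095−b)/D = (35.554365·0.095−2.713179)/5.102556 = 0.130226
λ₂=(a−b·0.095)/D = (0.350559−2.713179·0.095)/5.102556 = 0.018188
w* = 0.130226·p + 0.018188·q:
  w_0 = 0.130226·0.5178 + 0.018188·7.2926 = 0.2001  (Starbucks)
  w_1 = 0.130226·-0.1220 + 0.018188·9.6278 = 0.1592  (Intel)
  w_2 = 0.130226·1.5002 + 0.018188·2.5621 = 0.2420  (Alcoa)
  w_3 = 0.130226·0.8171 + 0.018188·16.0719 = 0.3987  (Raytheon)
Σw_i=1.0000  μᵀw=0.0950
σ²=wᵀΣw=λ₁·μ_p+λ₂ = 0.130226·0.095 + 0.018188 = 0.030560 ≈ 0.0306

Raytheon (0.3987)


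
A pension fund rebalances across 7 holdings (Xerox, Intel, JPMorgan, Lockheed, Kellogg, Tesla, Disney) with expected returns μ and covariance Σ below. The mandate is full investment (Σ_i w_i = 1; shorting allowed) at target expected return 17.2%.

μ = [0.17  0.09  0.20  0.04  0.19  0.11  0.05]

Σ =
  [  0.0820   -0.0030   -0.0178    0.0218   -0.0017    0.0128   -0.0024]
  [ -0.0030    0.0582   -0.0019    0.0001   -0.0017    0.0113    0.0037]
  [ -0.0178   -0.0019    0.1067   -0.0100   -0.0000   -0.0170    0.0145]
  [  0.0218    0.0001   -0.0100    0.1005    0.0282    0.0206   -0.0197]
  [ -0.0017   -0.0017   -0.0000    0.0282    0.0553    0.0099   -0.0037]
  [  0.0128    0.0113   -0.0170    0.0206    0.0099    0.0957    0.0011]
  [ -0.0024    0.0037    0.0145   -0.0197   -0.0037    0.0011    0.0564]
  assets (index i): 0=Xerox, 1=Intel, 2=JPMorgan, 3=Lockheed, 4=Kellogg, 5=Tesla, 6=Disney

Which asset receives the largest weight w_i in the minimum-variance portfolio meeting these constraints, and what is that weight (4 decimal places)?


Kellogg (0.3471)

g=Σ⁻¹μ = [2.9648  1.7334  2.3988  -1.3164  4.1077  0.8319  0.0757]
h=Σ⁻¹𝟙 = [13.6335  16.5353  10.9985  5.7951  16.2335  5.5006  17.3801]
a=μᵀg=1.962868  b=𝟙ᵀg=10.795824  c=𝟙ᵀh=86.076690  D=ac−b²=52.407352
λ₁=(c·0.172−b)/D = (86.076690·0.172−10.795824)/52.407352 = 0.076504
λ₂=(a−b·0.172)/D = (1.962868−10.795824·0.172)/52.407352 = 0.002022
w* = 0.076504·g + 0.002022·h:
  w_0 = 0.076504·2.9648 + 0.002022·13.6335 = 0.2544  (Xerox)
  w_1 = 0.076504·1.7334 + 0.002022·16.5353 = 0.1661  (Intel)
  w_2 = 0.076504·2.3988 + 0.002022·10.9985 = 0.2058  (JPMorgan)
  w_3 = 0.076504·-1.3164 + 0.002022·5.7951 = -0.0890  (Lockheed)
  w_4 = 0.076504·4.1077 + 0.002022·16.2335 = 0.3471  (Kellogg)
  w_5 = 0.076504·0.8319 + 0.002022·5.5006 = 0.0748  (Tesla)
  w_6 = 0.076504·0.0757 + 0.002022·17.3801 = 0.0409  (Disney)
Σw_i=1.0000  μᵀw=0.1720
σ²=wᵀΣw=λ₁·μ_p+λ₂ = 0.076504·0.172 + 0.002022 = 0.015181 ≈ 0.0152


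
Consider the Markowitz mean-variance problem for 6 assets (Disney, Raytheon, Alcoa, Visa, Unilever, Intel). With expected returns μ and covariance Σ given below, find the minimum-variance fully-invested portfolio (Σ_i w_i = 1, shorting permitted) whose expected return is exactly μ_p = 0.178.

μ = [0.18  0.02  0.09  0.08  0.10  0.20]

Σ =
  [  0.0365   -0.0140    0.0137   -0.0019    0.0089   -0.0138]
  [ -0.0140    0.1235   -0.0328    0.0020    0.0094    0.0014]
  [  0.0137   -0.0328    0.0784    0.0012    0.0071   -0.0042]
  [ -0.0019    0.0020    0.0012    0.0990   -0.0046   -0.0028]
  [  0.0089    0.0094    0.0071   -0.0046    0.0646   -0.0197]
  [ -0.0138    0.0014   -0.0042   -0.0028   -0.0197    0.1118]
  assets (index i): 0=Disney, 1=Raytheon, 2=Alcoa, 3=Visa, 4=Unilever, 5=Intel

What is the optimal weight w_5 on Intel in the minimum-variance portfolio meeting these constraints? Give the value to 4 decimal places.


p=Σ⁻¹μ = [5.8044  0.7768  0.4557  1.0480  1.5155  2.8061]
q=Σ⁻¹𝟙 = [31.1936  13.5462  12.4228  11.3460  13.4559  15.7472]
a=μᵀp=1.897942  b=𝟙ᵀp=12.406523  c=𝟙ᵀq=97.711673  D=ac−b²=31.529311
λ₁=(c·0.178−b)/D = (97.711673·0.178−12.406523)/31.529311 = 0.158143
λ₂=(a−b·0.178)/D = (1.897942−12.406523·0.178)/31.529311 = -0.009845
w* = 0.158143·p + -0.009845·q:
  w_0 = 0.158143·5.8044 + -0.009845·31.1936 = 0.6108  (Disney)
  w_1 = 0.158143·0.7768 + -0.009845·13.5462 = -0.0105  (Raytheon)
  w_2 = 0.158143·0.4557 + -0.009845·12.4228 = -0.0502  (Alcoa)
  w_3 = 0.158143·1.0480 + -0.009845·11.3460 = 0.0540  (Visa)
  w_4 = 0.158143·1.5155 + -0.009845·13.4559 = 0.1072  (Unilever)
  w_5 = 0.158143·2.8061 + -0.009845·15.7472 = 0.2887  (Intel)
Σw_i=1.0000  μᵀw=0.1780
σ²=wᵀΣw=λ₁·μ_p+λ₂ = 0.158143·0.178 + -0.009845 = 0.018304 ≈ 0.0183

0.2887


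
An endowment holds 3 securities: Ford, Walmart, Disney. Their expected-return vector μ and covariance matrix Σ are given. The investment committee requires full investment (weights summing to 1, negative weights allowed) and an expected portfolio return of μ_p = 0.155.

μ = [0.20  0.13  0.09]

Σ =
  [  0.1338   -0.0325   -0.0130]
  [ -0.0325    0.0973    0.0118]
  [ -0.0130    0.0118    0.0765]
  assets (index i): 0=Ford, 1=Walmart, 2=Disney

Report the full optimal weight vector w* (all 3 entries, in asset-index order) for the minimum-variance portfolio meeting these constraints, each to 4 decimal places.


u=Σ⁻¹μ = [2.0712  1.8777  1.2388]
v=Σ⁻¹𝟙 = [11.8181  12.6324  13.1317]
a=μᵀu=0.769832  b=𝟙ᵀu=5.187692  c=𝟙ᵀv=37.582233  D=ac−b²=2.019870
λ₁=(c·0.155−b)/D = (37.582233·0.155−5.187692)/2.019870 = 0.315641
λ₂=(a−b·0.155)/D = (0.769832−5.187692·0.155)/2.019870 = -0.016961
w* = 0.315641·u + -0.016961·v:
  w_0 = 0.315641·2.0712 + -0.016961·11.8181 = 0.4533  (Ford)
  w_1 = 0.315641·1.8777 + -0.016961·12.6324 = 0.3784  (Walmart)
  w_2 = 0.315641·1.2388 + -0.016961·13.1317 = 0.1683  (Disney)
Σw_i=1.0000  μᵀw=0.1550
σ²=wᵀΣw=λ₁·μ_p+λ₂ = 0.315641·0.155 + -0.016961 = 0.031963 ≈ 0.0320

0.4533  0.3784  0.1683


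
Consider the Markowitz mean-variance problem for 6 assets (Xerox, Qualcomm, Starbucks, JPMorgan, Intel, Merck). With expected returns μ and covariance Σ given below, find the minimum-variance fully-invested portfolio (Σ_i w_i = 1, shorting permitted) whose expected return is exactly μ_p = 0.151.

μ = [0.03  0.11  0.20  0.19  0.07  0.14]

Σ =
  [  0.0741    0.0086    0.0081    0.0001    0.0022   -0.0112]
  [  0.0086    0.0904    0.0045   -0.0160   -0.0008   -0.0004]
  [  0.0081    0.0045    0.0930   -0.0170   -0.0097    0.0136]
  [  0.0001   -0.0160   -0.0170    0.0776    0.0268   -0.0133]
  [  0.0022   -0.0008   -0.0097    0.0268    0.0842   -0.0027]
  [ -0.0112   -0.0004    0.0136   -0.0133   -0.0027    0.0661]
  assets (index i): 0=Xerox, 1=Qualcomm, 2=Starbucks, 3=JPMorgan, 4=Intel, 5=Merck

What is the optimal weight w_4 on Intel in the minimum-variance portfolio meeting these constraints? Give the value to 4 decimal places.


p=Σ⁻¹μ = [0.3088  1.7435  2.3659  3.7458  -0.0014  2.4477]
q=Σ⁻¹𝟙 = [13.5849  12.6754  10.2793  18.4446  7.5779  19.4129]
a=μᵀp=1.728524  b=𝟙ᵀp=10.610425  c=𝟙ᵀq=81.974963  D=ac−b²=29.114556
λ₁=(c·0.151−b)/D = (81.974963·0.151−10.610425)/29.114556 = 0.060719
λ₂=(a−b·0.151)/D = (1.728524−10.610425·0.151)/29.114556 = 0.004340
w* = 0.060719·p + 0.004340·q:
  w_0 = 0.060719·0.3088 + 0.004340·13.5849 = 0.0777  (Xerox)
  w_1 = 0.060719·1.7435 + 0.004340·12.6754 = 0.1609  (Qualcomm)
  w_2 = 0.060719·2.3659 + 0.004340·10.2793 = 0.1883  (Starbucks)
  w_3 = 0.060719·3.7458 + 0.004340·18.4446 = 0.3075  (JPMorgan)
  w_4 = 0.060719·-0.0014 + 0.004340·7.5779 = 0.0328  (Intel)
  w_5 = 0.060719·2.4477 + 0.004340·19.4129 = 0.2329  (Merck)
Σw_i=1.0000  μᵀw=0.1510
σ²=wᵀΣw=λ₁·μ_p+λ₂ = 0.060719·0.151 + 0.004340 = 0.013508 ≈ 0.0135

0.0328


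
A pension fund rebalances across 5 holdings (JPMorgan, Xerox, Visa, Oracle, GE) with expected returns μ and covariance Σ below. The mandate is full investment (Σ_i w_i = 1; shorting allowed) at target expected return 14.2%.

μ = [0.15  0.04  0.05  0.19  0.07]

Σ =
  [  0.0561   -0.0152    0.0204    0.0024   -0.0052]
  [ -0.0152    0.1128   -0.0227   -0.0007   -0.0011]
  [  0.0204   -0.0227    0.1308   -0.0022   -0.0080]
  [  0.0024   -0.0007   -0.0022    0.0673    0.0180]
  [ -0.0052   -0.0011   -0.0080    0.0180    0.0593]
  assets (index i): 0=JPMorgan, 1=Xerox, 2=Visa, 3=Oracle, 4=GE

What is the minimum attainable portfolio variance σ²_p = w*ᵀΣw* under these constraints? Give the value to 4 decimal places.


u=Σ⁻¹μ = [2.7792  0.7859  0.1701  2.5542  0.6864]
v=Σ⁻¹𝟙 = [19.6349  13.3689  8.1043  10.0489  16.8762]
a=μᵀu=0.990174  b=𝟙ᵀu=6.975841  c=𝟙ᵀv=68.033302  D=ac−b²=18.702443
λ₁=(c·0.142−b)/D = (68.033302·0.142−6.975841)/18.702443 = 0.143558
λ₂=(a−b·0.142)/D = (0.990174−6.975841·0.142)/18.702443 = -0.000021
w* = 0.143558·u + -0.000021·v:
  w_0 = 0.143558·2.7792 + -0.000021·19.6349 = 0.3986  (JPMorgan)
  w_1 = 0.143558·0.7859 + -0.000021·13.3689 = 0.1125  (Xerox)
  w_2 = 0.143558·0.1701 + -0.000021·8.1043 = 0.0243  (Visa)
  w_3 = 0.143558·2.5542 + -0.000021·10.0489 = 0.3665  (Oracle)
  w_4 = 0.143558·0.6864 + -0.000021·16.8762 = 0.0982  (GE)
Σw_i=1.0000  μᵀw=0.1420
σ²=wᵀΣw=λ₁·μ_p+λ₂ = 0.143558·0.142 + -0.000021 = 0.020364 ≈ 0.0204

0.0204


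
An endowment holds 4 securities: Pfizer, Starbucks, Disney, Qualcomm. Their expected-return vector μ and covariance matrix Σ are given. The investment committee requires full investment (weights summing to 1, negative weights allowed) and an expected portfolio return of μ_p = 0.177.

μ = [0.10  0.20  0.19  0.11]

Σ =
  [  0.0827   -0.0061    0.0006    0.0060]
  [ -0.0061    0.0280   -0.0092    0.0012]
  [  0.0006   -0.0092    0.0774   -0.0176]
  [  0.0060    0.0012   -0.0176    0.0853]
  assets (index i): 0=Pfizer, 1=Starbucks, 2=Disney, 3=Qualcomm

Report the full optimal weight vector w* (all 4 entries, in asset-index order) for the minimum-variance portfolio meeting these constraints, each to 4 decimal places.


0.1035  0.5410  0.2418  0.1137

x=Σ⁻¹μ = [1.6891  8.7124  3.8985  1.8526]
y=Σ⁻¹𝟙 = [14.2202  45.2510  21.4902  14.5206]
a=μᵀx=2.855894  b=𝟙ᵀx=16.152621  c=𝟙ᵀy=95.481986  D=ac−b²=11.779315
λ₁=(c·0.177−b)/D = (95.481986·0.177−16.152621)/11.779315 = 0.063475
λ₂=(a−b·0.177)/D = (2.855894−16.152621·0.177)/11.779315 = -0.000265
w* = 0.063475·x + -0.000265·y:
  w_0 = 0.063475·1.6891 + -0.000265·14.2202 = 0.1035  (Pfizer)
  w_1 = 0.063475·8.7124 + -0.000265·45.2510 = 0.5410  (Starbucks)
  w_2 = 0.063475·3.8985 + -0.000265·21.4902 = 0.2418  (Disney)
  w_3 = 0.063475·1.8526 + -0.000265·14.5206 = 0.1137  (Qualcomm)
Σw_i=1.0000  μᵀw=0.1770
σ²=wᵀΣw=λ₁·μ_p+λ₂ = 0.063475·0.177 + -0.000265 = 0.010970 ≈ 0.0110
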